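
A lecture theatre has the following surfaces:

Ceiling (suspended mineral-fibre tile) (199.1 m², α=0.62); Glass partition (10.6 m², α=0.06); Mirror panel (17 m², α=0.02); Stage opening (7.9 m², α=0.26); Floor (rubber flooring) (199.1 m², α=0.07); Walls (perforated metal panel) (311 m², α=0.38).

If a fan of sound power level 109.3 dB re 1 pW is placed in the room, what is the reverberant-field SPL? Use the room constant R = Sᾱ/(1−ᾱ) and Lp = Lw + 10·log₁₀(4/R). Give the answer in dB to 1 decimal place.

A = 258.589 sabins; S = 744.7 m².
ᾱ = 258.589/744.7 = 0.3472; R = Sᾱ/(1−ᾱ) = 258.589/(1−0.3472) = 396.123 m².
Lp = 109.3 + 10·log₁₀(4/396.123) = 109.3 + (-19.96) = 89.3 dB.

89.3 dB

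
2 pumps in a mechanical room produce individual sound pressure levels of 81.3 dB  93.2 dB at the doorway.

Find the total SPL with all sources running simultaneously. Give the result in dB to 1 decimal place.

93.5 dB

Σ 10^(Lᵢ/10) = 2.224e+09.
L_total = 10·log₁₀(2.224e+09) = 93.5 dB.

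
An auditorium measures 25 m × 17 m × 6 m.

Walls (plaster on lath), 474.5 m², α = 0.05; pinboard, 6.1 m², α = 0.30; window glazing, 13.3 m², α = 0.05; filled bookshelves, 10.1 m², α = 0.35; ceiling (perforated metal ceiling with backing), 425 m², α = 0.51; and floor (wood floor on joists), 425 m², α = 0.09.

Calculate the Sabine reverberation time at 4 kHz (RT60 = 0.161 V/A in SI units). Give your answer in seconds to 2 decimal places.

Total absorption A = 474.5×0.05 + 6.1×0.30 + 13.3×0.05 + 10.1×0.35 + 425×0.51 + 425×0.09
  = 23.725 + 1.830 + 0.665 + 3.535 + 216.750 + 38.250 = 284.755 m² sabins.
V = 25·17·6 = 2550 m³.
Sabine: RT60 = 0.161 × 2550 / 284.755 = 1.44 s.

1.44 seconds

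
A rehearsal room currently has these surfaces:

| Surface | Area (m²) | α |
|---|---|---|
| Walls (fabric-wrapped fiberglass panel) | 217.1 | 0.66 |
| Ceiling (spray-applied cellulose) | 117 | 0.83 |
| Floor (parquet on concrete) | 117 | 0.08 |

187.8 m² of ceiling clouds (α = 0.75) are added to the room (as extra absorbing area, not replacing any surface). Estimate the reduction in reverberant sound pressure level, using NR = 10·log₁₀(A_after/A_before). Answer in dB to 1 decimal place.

1.9 dB

A_before = Σ Sᵢαᵢ = 217.1·0.66 + 117·0.83 + 117·0.08 = 249.756 sabins.
Treatment contributes 187.8·0.75 = 140.850 sabins.
A_after = 249.756 + 140.850 = 390.606 sabins.
NR = 10·log₁₀(390.606/249.756) = 1.9 dB.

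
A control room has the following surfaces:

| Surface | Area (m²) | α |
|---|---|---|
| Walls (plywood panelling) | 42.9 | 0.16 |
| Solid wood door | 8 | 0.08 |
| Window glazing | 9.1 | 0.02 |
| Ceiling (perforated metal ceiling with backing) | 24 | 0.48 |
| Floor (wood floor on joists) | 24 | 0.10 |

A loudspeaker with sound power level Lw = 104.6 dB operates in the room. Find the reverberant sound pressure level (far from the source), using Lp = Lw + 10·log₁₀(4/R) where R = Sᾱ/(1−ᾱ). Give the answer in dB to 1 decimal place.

96.3 dB

Σ(Sᵢαᵢ) = 42.9·0.16 + 8·0.08 + 9.1·0.02 + 24·0.48 + 24·0.10 = 21.606; total area S = 108.0 m².
ᾱ = 21.606/108.0 = 0.2001; R = Sᾱ/(1−ᾱ) = 21.606/(1−0.2001) = 27.011 m².
Lp = 104.6 + 10·log₁₀(4/27.011) = 104.6 + (-8.29) = 96.3 dB.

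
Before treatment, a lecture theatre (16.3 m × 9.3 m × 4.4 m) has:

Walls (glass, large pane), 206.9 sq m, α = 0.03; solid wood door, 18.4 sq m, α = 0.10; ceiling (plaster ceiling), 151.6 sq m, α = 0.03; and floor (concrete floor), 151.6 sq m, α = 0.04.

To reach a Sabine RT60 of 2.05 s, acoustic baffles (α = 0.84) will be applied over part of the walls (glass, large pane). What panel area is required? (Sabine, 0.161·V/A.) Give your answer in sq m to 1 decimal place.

41.6

Summing Sᵢαᵢ: 6.207 + 1.840 + 4.548 + 6.064 → A₁ = 18.659 sabins.
Required A₂ = 0.161·666.996/2.05 = 52.384 sabins.
ΔA needed = 52.384 − 18.659 = 33.725 sabins.
Each sq m of panel replacing the walls (glass, large pane) adds (0.84 − 0.03) = 0.81 sabins.
Panel area = 33.725 / 0.81 = 41.6 sq m.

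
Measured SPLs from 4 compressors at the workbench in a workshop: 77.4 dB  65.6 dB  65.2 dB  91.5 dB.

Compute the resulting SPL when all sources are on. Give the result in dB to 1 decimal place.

Σ 10^(Lᵢ/10) = 1.474e+09.
Back to dB: 10·log₁₀ Σ = 91.7 dB.

91.7 dB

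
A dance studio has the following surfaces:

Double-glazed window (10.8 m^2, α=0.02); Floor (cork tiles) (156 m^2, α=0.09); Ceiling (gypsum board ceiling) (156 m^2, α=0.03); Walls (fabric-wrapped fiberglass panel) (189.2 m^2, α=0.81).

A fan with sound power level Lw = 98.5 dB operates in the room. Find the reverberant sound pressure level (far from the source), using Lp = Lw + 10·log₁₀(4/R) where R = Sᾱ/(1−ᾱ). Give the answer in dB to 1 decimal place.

80.4 dB

A = 172.188 sabins; S = 512.0 m^2.
ᾱ = 172.188/512.0 = 0.3363; R = Sᾱ/(1−ᾱ) = 172.188/(1−0.3363) = 259.436 m^2.
Lp = Lw + 10 log₁₀(4/R) = 98.5 -18.12 = 80.4 dB.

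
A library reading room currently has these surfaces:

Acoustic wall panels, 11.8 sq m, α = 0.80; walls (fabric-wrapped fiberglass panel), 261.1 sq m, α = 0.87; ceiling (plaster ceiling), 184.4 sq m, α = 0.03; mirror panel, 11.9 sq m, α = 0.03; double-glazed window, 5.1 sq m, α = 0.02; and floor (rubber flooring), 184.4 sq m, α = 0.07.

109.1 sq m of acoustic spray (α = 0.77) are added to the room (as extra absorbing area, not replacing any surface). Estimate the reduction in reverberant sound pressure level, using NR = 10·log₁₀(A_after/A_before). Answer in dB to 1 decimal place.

Total absorption A_before = 11.8·0.80 + 261.1·0.87 + 184.4·0.03 + 11.9·0.03 + 5.1·0.02 + 184.4·0.07
  = 9.440 + 227.157 + 5.532 + 0.357 + 0.102 + 12.908 = 255.496 sq m sabins.
Added absorption = 109.1 × 0.77 = 84.007 sabins.
New total A_after = 339.503 sabins.
Reduction = 10 log₁₀(A_after/A_before) = 10 log₁₀(1.3288) = 1.2 dB.

1.2 dB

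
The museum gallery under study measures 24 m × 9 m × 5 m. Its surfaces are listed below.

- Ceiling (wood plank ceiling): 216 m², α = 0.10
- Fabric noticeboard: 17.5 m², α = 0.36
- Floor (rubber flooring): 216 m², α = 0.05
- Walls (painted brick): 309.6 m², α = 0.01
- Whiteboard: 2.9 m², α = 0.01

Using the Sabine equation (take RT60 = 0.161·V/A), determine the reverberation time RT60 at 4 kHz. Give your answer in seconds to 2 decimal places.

4.16 s

Equivalent absorption area: A = 216*0.10 + 17.5*0.36 + 216*0.05 + 309.6*0.01 + 2.9*0.01 = 41.825 m².
Volume V = 24 × 9 × 5 = 1080 m³.
RT60 = 0.161 · V / A = 0.161 × 1080 / 41.825 = 4.16 s.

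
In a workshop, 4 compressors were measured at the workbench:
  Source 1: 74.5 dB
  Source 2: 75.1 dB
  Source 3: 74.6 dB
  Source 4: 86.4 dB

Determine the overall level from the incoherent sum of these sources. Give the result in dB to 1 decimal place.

87.2 dB

Σ 10^(Lᵢ/10) = 5.259e+08.
L_total = 10·log₁₀(5.259e+08) = 87.2 dB.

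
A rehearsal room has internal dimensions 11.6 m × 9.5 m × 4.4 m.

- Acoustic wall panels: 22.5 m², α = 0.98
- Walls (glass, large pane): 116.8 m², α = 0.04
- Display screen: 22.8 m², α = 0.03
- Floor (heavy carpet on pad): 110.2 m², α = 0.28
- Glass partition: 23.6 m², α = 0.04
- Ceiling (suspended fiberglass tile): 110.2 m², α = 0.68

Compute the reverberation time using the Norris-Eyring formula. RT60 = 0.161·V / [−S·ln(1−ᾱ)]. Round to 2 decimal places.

0.48 sec

Total surface area S = 22.5 + 116.8 + 22.8 + 110.2 + 23.6 + 110.2 = 406.1 m².
Absorption A = 22.5·0.98 + 116.8·0.04 + 22.8·0.03 + 110.2·0.28 + 23.6·0.04 + 110.2·0.68 = 134.142 sabins.
Mean coefficient ᾱ = A/S = 0.3303.
−S·ln(1−ᾱ) = −406.1 × ln(1 − 0.3303) = 162.816.
V = 11.6 × 9.5 × 4.4 = 484.88 m³.
T = 0.161·V/[−S·ln(1−ᾱ)] = 0.161·484.88/162.816 = 0.48 s.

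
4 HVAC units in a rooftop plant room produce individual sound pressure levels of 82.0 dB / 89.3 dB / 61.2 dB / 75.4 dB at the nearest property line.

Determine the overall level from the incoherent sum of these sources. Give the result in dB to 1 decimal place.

Σ 10^(Lᵢ/10) = 1.046e+09.
Combined level = 10 log₁₀(1.046e+09) = 90.2 dB.

90.2 dB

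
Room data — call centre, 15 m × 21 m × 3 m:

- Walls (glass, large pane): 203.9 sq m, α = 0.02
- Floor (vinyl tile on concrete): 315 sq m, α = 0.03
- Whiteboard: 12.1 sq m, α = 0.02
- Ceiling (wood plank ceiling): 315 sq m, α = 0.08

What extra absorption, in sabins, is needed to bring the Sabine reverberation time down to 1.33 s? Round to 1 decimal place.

75.4 sabins

Total absorption A₁ = 203.9·0.02 + 315·0.03 + 12.1·0.02 + 315·0.08
  = 4.078 + 9.450 + 0.242 + 25.200 = 38.970 sq m sabins.
Target A₂ = 0.161·945/1.33 = 114.395 sabins (V = 945 m³).
Shortfall: 114.395 − 38.970 = 75.4 sabins.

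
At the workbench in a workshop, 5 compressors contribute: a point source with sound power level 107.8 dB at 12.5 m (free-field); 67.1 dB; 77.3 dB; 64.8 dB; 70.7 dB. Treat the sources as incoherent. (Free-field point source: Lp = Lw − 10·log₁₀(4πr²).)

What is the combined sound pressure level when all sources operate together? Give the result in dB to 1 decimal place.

80.2 dB

Source at 12.5 m: Lp = 107.8 − 10·log₁₀(4π·12.5²) = 107.8 − 10·log₁₀(1963.495) = 74.9 dB.
Σ 10^(Lᵢ/10) = 1.045e+08.
L_total = 10·log₁₀(1.045e+08) = 80.2 dB.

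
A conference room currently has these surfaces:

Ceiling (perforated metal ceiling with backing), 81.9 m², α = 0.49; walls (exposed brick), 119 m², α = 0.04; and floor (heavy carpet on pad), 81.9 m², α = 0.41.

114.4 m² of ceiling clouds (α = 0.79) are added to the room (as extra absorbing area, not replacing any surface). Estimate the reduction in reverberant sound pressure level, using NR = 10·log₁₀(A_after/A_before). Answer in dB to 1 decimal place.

3.3 dB

A_before = Σ Sᵢαᵢ = 81.9×0.49 + 119×0.04 + 81.9×0.41 = 78.470 sabins.
Added absorption = 114.4 × 0.79 = 90.376 sabins.
A_after = 78.470 + 90.376 = 168.846 sabins.
NR = 10·log₁₀(168.846/78.470) = 3.3 dB.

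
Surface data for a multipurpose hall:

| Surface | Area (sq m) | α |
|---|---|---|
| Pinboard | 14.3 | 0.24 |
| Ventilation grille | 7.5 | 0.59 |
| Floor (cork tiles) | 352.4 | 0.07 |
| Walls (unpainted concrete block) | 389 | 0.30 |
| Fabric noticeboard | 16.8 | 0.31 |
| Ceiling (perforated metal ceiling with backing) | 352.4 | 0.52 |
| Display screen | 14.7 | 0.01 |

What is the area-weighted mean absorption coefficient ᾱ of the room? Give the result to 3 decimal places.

0.295

S = Σ Sᵢ = 14.3 + 7.5 + 352.4 + 389 + 16.8 + 352.4 + 14.7 = 1147.1 sq m.
Weighted sum Σ Sα = 337.828.
ᾱ = 337.828 / 1147.1 = 0.295.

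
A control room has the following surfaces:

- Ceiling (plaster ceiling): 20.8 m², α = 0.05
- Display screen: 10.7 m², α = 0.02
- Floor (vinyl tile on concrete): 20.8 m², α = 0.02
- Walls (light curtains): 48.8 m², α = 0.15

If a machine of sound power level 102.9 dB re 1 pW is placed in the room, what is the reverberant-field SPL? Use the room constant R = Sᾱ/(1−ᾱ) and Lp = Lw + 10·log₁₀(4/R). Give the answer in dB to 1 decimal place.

99.0 dB

A = 8.990 sabins; S = 101.1 m².
ᾱ = 8.990/101.1 = 0.0889; R = Sᾱ/(1−ᾱ) = 8.990/(1−0.0889) = 9.867 m².
Lp = 102.9 + 10·log₁₀(4/9.867) = 102.9 + (-3.92) = 99.0 dB.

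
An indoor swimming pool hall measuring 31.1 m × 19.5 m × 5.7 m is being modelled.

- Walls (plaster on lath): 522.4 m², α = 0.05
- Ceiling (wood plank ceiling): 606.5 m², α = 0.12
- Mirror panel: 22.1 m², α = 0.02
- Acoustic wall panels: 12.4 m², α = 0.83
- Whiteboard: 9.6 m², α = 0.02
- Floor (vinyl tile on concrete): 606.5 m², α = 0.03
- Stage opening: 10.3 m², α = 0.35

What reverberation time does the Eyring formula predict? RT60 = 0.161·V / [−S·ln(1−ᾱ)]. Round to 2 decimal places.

4.07 s

S = Σ Sᵢ = 1789.8 m².
Σ(Sᵢαᵢ) = 522.4×0.05 + 606.5×0.12 + 22.1×0.02 + 12.4×0.83 + 9.6×0.02 + 606.5×0.03 + 10.3×0.35 = 131.626.
Mean coefficient ᾱ = A/S = 0.0735.
Eyring denominator: −S ln(1−ᾱ) = 136.636.
V = 31.1 × 19.5 × 5.7 = 3456.765 m³.
T = 0.161·V/[−S·ln(1−ᾱ)] = 0.161·3456.765/136.636 = 4.07 s.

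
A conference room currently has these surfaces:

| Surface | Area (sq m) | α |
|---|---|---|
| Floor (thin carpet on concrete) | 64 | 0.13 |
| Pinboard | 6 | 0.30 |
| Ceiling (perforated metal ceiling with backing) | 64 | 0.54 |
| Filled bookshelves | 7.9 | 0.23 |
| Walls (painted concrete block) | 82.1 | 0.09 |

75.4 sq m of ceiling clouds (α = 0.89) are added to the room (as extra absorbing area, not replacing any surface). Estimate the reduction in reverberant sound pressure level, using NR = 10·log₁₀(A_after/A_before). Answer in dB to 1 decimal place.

3.5 dB

Summing Sᵢαᵢ: 8.320 + 1.800 + 34.560 + 1.817 + 7.389 → A_before = 53.886 sabins.
Treatment contributes 75.4·0.89 = 67.106 sabins.
New total A_after = 120.992 sabins.
NR = 10·log₁₀(120.992/53.886) = 3.5 dB.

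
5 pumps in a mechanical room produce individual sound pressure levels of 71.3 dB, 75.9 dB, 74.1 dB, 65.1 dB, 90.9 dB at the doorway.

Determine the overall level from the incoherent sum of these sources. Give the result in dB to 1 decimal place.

91.2 dB

Σ 10^(Lᵢ/10) = 1.312e+09.
L_total = 10·log₁₀(1.312e+09) = 91.2 dB.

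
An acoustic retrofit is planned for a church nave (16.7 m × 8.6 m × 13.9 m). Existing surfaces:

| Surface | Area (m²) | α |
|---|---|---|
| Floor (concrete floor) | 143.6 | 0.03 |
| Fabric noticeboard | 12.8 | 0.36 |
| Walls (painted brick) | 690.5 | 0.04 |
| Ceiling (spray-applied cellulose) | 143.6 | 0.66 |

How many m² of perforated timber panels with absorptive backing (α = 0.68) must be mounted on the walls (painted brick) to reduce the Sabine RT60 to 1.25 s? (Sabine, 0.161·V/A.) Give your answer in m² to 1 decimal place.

Total absorption A₁ = 143.6×0.03 + 12.8×0.36 + 690.5×0.04 + 143.6×0.66
  = 4.308 + 4.608 + 27.620 + 94.776 = 131.312 m² sabins.
Required A₂ = 0.161·1996.318/1.25 = 257.126 sabins.
ΔA needed = 257.126 − 131.312 = 125.814 sabins.
Net gain per m²: Δα = 0.68 − 0.04 = 0.64.
Area = ΔA/Δα = 125.814/0.64 = 196.6 m².

196.6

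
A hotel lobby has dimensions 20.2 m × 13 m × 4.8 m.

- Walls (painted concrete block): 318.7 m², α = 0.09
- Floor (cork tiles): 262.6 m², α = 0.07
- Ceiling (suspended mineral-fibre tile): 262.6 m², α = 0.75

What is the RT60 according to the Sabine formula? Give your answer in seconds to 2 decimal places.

Equivalent absorption area: A = 318.7*0.09 + 262.6*0.07 + 262.6*0.75 = 244.015 m².
V = 20.2·13·4.8 = 1260.48 m³.
Sabine: RT60 = 0.161 × 1260.48 / 244.015 = 0.83 s.

0.83 sec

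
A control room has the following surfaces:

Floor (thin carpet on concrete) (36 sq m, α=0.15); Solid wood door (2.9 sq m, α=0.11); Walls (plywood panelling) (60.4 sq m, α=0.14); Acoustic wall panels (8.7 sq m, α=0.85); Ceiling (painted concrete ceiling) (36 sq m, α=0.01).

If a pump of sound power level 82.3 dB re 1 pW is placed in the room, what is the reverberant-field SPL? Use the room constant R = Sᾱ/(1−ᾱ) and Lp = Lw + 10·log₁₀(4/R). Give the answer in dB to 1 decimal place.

74.2 dB

A = 21.930 sabins; S = 144.0 sq m.
ᾱ = 0.1523, so room constant R = A/(1−ᾱ) = 25.870 sq m.
Lp = Lw + 10 log₁₀(4/R) = 82.3 -8.11 = 74.2 dB.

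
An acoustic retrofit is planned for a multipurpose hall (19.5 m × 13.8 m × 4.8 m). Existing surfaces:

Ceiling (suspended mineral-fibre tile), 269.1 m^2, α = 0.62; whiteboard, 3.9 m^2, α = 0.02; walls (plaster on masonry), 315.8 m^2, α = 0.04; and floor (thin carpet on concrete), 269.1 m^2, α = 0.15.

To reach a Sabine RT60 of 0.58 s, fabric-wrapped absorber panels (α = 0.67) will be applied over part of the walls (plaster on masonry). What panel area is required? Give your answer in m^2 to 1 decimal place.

220.1

Equivalent absorption area: A₁ = 269.1*0.62 + 3.9*0.02 + 315.8*0.04 + 269.1*0.15 = 219.917 m^2.
Required A₂ = 0.161·1291.68/0.58 = 358.553 sabins.
Absorption to add: 358.553 − 219.917 = 138.636 sabins.
Each m^2 of panel replacing the walls (plaster on masonry) adds (0.67 − 0.04) = 0.63 sabins.
Area = ΔA/Δα = 138.636/0.63 = 220.1 m^2.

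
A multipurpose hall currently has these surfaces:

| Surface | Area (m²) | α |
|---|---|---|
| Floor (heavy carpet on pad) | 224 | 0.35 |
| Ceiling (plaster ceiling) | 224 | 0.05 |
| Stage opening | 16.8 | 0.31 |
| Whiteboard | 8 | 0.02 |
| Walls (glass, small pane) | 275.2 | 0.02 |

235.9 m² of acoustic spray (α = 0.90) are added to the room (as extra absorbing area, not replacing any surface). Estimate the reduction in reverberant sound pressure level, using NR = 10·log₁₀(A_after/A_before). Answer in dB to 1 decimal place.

Summing Sᵢαᵢ: 78.400 + 11.200 + 5.208 + 0.160 + 5.504 → A_before = 100.472 sabins.
Treatment contributes 235.9·0.90 = 212.310 sabins.
New total A_after = 312.782 sabins.
Reduction = 10 log₁₀(A_after/A_before) = 10 log₁₀(3.1131) = 4.9 dB.

4.9 dB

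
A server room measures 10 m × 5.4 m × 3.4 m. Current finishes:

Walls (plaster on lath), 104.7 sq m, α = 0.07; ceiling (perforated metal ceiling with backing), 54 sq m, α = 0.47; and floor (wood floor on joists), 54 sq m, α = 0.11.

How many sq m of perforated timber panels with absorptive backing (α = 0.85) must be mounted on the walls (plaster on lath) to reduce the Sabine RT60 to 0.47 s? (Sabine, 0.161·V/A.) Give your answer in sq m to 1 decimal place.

31.1

Summing Sᵢαᵢ: 7.329 + 25.380 + 5.940 → A₁ = 38.649 sabins.
V = 183.6 m³. Target absorption A₂ = 0.161 × 183.6 / 0.47 = 62.893 sabins.
ΔA needed = 62.893 − 38.649 = 24.244 sabins.
Net gain per sq m: Δα = 0.85 − 0.07 = 0.78.
Area = ΔA/Δα = 24.244/0.78 = 31.1 sq m.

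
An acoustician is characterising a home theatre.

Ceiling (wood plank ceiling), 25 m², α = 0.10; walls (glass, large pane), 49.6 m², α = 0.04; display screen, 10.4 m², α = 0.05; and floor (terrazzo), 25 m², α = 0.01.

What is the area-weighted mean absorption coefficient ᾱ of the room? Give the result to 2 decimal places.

0.05

S = Σ Sᵢ = 25 + 49.6 + 10.4 + 25 = 110.0 m².
A = 25·0.10 + 49.6·0.04 + 10.4·0.05 + 25·0.01 = 5.254 sabins.
ᾱ = 5.254 / 110.0 = 0.05.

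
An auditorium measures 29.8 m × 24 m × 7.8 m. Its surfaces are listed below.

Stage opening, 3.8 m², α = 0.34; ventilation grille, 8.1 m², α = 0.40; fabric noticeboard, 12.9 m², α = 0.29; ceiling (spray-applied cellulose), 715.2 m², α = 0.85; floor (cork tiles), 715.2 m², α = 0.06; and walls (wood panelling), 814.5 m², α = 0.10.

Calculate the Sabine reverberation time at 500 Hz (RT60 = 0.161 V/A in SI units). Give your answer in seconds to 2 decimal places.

Summing Sᵢαᵢ: 1.292 + 3.240 + 3.741 + 607.920 + 42.912 + 81.450 → A = 740.555 sabins.
Room volume: 5578.56 m³.
T = 0.161 V/A = 0.161·5578.56/740.555 = 1.21 s.

1.21 sec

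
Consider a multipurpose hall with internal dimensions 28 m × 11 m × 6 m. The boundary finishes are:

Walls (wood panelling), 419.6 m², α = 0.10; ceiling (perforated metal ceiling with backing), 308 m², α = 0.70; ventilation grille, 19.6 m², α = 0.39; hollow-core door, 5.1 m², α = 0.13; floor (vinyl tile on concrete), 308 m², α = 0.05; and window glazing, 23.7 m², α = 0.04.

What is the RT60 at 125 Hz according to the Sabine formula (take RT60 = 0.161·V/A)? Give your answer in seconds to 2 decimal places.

1.05 s

Total absorption A = 419.6·0.10 + 308·0.70 + 19.6·0.39 + 5.1·0.13 + 308·0.05 + 23.7·0.04
  = 41.960 + 215.600 + 7.644 + 0.663 + 15.400 + 0.948 = 282.215 m² sabins.
Volume V = 28 × 11 × 6 = 1848 m³.
T = 0.161 V/A = 0.161·1848/282.215 = 1.05 s.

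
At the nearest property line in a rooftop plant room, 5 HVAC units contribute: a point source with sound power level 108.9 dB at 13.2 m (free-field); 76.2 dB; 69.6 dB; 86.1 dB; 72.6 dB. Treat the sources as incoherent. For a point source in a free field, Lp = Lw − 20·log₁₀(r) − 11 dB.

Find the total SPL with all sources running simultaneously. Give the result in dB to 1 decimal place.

87.1 dB

Source at 13.2 m: Lp = 108.9 − 20·log₁₀(13.2) − 11 = 75.5 dB.
Converting to relative power and adding: 10^(75.5/10) + 10^(76.2/10) + 10^(69.6/10) + 10^(86.1/10) + 10^(72.6/10) = 5.119e+08.
Combined level = 10 log₁₀(5.119e+08) = 87.1 dB.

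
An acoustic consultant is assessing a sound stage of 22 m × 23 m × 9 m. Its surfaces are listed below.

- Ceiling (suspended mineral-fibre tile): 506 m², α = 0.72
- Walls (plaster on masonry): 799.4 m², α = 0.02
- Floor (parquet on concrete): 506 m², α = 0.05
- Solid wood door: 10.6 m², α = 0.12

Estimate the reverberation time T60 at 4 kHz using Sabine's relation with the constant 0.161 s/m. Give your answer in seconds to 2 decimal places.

Summing Sᵢαᵢ: 364.320 + 15.988 + 25.300 + 1.272 → A = 406.880 sabins.
Volume V = 22 × 23 × 9 = 4554 m³.
RT60 = 0.161 · V / A = 0.161 × 4554 / 406.880 = 1.80 s.

1.80 s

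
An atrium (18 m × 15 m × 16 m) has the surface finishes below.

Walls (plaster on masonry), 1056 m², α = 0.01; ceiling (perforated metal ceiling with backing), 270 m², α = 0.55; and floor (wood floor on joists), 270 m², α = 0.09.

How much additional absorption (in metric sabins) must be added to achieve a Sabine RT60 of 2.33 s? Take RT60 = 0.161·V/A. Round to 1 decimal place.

115.1 sabins

Summing Sᵢαᵢ: 10.560 + 148.500 + 24.300 → A₁ = 183.360 sabins.
Target A₂ = 0.161·4320/2.33 = 298.506 sabins (V = 4320 m³).
ΔA = A₂ − A₁ = 298.506 − 183.360 = 115.1 sabins.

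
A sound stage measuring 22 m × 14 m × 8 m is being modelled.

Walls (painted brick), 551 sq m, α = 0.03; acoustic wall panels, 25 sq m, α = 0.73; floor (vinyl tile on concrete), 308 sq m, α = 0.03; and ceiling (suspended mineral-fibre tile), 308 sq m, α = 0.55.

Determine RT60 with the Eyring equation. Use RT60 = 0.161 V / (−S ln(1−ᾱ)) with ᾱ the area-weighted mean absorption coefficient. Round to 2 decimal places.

Total surface area S = 551 + 25 + 308 + 308 = 1192.0 sq m.
Absorption A = 551×0.03 + 25×0.73 + 308×0.03 + 308×0.55 = 213.420 sabins.
Mean coefficient ᾱ = A/S = 0.1790.
−S·ln(1−ᾱ) = −1192.0 × ln(1 − 0.1790) = 235.101.
V = 22 × 14 × 8 = 2464 m³.
RT60 = 0.161 × 2464 / 235.101 = 1.69 s.

1.69 s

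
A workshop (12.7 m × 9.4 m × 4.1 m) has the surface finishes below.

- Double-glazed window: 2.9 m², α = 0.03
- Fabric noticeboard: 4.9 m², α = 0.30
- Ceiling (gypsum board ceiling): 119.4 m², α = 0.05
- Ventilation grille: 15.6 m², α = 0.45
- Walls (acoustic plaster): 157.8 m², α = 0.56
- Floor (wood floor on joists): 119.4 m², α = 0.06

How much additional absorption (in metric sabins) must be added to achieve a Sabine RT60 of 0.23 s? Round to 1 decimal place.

Summing Sᵢαᵢ: 0.087 + 1.470 + 5.970 + 7.020 + 88.368 + 7.164 → A₁ = 110.079 sabins.
For T = 0.23 s, need A₂ = 0.161·V/T = 0.161·489.458/0.23 = 342.621 sabins.
Shortfall: 342.621 − 110.079 = 232.5 sabins.

232.5 sabins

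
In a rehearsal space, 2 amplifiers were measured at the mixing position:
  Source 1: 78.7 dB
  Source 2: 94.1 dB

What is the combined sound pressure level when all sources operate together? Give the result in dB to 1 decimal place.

Converting to relative power and adding: 10^(78.7/10) + 10^(94.1/10) = 2.645e+09.
Combined level = 10 log₁₀(2.645e+09) = 94.2 dB.

94.2 dB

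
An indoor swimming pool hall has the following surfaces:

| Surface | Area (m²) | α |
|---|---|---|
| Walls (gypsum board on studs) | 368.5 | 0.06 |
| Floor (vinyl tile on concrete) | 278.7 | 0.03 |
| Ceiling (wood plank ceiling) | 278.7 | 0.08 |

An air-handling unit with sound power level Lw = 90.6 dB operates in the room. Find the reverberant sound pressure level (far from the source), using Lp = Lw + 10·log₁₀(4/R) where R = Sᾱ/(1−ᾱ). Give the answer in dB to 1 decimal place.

Σ(Sᵢαᵢ) = 368.5·0.06 + 278.7·0.03 + 278.7·0.08 = 52.767; total area S = 925.9 m².
ᾱ = 52.767/925.9 = 0.0570; R = Sᾱ/(1−ᾱ) = 52.767/(1−0.0570) = 55.957 m².
Lp = 90.6 + 10·log₁₀(4/55.957) = 90.6 + (-11.46) = 79.1 dB.

79.1 dB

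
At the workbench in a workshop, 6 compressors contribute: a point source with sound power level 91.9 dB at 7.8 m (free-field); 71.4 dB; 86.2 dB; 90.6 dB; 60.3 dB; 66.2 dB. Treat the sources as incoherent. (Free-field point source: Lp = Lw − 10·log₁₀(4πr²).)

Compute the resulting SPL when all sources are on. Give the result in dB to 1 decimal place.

92.0 dB

Source at 7.8 m: Lp = 91.9 − 10·log₁₀(4π·7.8²) = 91.9 − 10·log₁₀(764.538) = 63.1 dB.
Σ 10^(Lᵢ/10) = 1.586e+09.
L_total = 10·log₁₀(1.586e+09) = 92.0 dB.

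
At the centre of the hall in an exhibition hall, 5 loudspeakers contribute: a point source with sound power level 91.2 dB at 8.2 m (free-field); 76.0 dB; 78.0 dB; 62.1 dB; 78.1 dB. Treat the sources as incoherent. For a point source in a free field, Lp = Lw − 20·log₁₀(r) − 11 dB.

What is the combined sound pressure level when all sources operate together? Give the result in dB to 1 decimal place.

82.3 dB

Source at 8.2 m: Lp = 91.2 − 20·log₁₀(8.2) − 11 = 61.9 dB.
Σ 10^(Lᵢ/10) = 1.706e+08.
Combined level = 10 log₁₀(1.706e+08) = 82.3 dB.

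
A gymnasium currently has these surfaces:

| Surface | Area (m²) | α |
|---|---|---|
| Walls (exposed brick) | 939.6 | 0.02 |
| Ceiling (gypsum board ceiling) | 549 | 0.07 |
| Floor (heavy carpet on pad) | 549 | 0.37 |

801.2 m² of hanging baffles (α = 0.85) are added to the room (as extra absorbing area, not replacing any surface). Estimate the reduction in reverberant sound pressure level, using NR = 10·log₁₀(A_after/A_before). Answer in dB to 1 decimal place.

5.6 dB

Equivalent absorption area: A_before = 939.6·0.02 + 549·0.07 + 549·0.37 = 260.352 m².
Added absorption = 801.2 × 0.85 = 681.020 sabins.
New total A_after = 941.372 sabins.
Reduction = 10 log₁₀(A_after/A_before) = 10 log₁₀(3.6158) = 5.6 dB.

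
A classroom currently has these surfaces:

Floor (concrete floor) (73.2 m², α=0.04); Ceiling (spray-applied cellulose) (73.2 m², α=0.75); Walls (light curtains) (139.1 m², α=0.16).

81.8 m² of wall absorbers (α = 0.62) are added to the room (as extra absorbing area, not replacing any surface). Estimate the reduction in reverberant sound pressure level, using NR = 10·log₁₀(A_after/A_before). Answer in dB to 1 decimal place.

2.1 dB

A_before = Σ Sᵢαᵢ = 73.2·0.04 + 73.2·0.75 + 139.1·0.16 = 80.084 sabins.
Added absorption = 81.8 × 0.62 = 50.716 sabins.
A_after = 80.084 + 50.716 = 130.800 sabins.
Reduction = 10 log₁₀(A_after/A_before) = 10 log₁₀(1.6333) = 2.1 dB.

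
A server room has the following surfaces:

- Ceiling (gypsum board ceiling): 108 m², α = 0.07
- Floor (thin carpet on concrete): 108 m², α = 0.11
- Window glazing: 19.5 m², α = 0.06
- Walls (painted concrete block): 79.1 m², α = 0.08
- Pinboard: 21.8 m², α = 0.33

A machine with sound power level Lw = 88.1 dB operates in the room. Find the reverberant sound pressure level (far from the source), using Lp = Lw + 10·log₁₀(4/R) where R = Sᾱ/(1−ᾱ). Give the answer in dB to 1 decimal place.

A = 34.132 sabins; S = 336.4 m².
ᾱ = 34.132/336.4 = 0.1015; R = Sᾱ/(1−ᾱ) = 34.132/(1−0.1015) = 37.988 m².
Lp = Lw + 10 log₁₀(4/R) = 88.1 -9.78 = 78.3 dB.

78.3 dB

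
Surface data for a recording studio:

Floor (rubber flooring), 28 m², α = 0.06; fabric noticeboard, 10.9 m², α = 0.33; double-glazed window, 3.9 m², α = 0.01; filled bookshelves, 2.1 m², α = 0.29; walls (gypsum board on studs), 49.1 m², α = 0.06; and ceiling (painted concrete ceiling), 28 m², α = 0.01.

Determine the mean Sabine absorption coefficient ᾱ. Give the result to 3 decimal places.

S = Σ Sᵢ = 28 + 10.9 + 3.9 + 2.1 + 49.1 + 28 = 122.0 m².
Σ(Sᵢαᵢ) = 28·0.06 + 10.9·0.33 + 3.9·0.01 + 2.1·0.29 + 49.1·0.06 + 28·0.01 = 9.151.
ᾱ = 9.151 / 122.0 = 0.075.

0.075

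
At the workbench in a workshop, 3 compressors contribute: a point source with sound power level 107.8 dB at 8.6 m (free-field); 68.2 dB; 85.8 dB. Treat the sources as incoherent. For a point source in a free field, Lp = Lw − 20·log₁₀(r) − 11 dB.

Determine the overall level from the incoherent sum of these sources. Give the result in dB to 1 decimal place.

86.5 dB

Source at 8.6 m: Lp = 107.8 − 20·log₁₀(8.6) − 11 = 78.1 dB.
Converting to relative power and adding: 10^(78.1/10) + 10^(68.2/10) + 10^(85.8/10) = 4.514e+08.
Back to dB: 10·log₁₀ Σ = 86.5 dB.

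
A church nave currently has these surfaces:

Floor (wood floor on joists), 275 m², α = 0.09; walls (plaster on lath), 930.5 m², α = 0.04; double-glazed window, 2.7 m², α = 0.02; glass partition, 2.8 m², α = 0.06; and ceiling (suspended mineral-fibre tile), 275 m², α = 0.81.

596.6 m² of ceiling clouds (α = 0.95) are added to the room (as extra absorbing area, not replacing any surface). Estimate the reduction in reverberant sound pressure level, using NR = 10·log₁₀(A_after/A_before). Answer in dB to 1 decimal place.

4.8 dB

Equivalent absorption area: A_before = 275*0.09 + 930.5*0.04 + 2.7*0.02 + 2.8*0.06 + 275*0.81 = 284.942 m².
Added absorption = 596.6 × 0.95 = 566.770 sabins.
A_after = 284.942 + 566.770 = 851.712 sabins.
Reduction = 10 log₁₀(A_after/A_before) = 10 log₁₀(2.9891) = 4.8 dB.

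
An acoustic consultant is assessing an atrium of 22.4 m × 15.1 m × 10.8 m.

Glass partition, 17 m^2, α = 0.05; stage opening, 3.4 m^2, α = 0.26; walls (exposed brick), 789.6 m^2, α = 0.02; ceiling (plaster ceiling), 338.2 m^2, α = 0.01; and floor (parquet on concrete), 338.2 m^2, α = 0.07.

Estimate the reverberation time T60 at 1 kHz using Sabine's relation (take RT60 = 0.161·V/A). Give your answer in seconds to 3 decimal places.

Total absorption A = 17·0.05 + 3.4·0.26 + 789.6·0.02 + 338.2·0.01 + 338.2·0.07
  = 0.850 + 0.884 + 15.792 + 3.382 + 23.674 = 44.582 m^2 sabins.
V = 22.4·15.1·10.8 = 3652.992 m³.
Sabine: RT60 = 0.161 × 3652.992 / 44.582 = 13.192 s.

13.192 sec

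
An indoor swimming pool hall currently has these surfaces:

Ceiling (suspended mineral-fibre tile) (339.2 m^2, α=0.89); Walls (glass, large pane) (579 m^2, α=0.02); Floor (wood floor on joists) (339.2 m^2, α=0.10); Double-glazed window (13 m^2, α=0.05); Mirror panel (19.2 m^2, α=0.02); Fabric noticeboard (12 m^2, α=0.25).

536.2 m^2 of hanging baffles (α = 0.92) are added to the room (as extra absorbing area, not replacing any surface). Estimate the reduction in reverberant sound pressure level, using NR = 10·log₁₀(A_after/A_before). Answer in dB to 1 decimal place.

3.8 dB

Total absorption A_before = 339.2·0.89 + 579·0.02 + 339.2·0.10 + 13·0.05 + 19.2·0.02 + 12·0.25
  = 301.888 + 11.580 + 33.920 + 0.650 + 0.384 + 3.000 = 351.422 m^2 sabins.
Added absorption = 536.2 × 0.92 = 493.304 sabins.
A_after = 351.422 + 493.304 = 844.726 sabins.
NR = 10·log₁₀(844.726/351.422) = 3.8 dB.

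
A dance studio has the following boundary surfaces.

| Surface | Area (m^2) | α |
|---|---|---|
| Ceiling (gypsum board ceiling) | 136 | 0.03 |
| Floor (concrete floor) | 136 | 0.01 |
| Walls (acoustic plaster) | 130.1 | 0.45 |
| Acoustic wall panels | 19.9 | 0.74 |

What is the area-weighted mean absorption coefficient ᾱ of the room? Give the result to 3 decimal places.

Total surface area S = 422.0 m^2.
A = 136*0.03 + 136*0.01 + 130.1*0.45 + 19.9*0.74 = 78.711 sabins.
ᾱ = 78.711 / 422.0 = 0.187.

0.187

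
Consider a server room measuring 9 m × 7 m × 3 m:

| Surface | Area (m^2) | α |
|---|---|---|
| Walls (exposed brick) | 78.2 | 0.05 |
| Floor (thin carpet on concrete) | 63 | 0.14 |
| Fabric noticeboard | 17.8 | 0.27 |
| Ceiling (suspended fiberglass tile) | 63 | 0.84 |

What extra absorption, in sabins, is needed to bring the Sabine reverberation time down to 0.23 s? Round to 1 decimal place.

A₁ = Σ Sᵢαᵢ = 78.2×0.05 + 63×0.14 + 17.8×0.27 + 63×0.84 = 70.456 sabins.
For T = 0.23 s, need A₂ = 0.161·V/T = 0.161·189/0.23 = 132.300 sabins.
ΔA = A₂ − A₁ = 132.300 − 70.456 = 61.8 sabins.

61.8 sabins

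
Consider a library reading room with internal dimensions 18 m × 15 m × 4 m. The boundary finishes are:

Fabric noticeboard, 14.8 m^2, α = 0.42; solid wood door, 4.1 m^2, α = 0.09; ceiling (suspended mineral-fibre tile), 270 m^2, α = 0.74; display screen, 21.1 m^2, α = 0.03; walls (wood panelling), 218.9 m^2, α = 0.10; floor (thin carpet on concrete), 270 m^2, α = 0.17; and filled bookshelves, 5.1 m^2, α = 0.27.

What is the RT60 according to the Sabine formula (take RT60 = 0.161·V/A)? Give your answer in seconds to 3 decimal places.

A = Σ Sᵢαᵢ = 14.8·0.42 + 4.1·0.09 + 270·0.74 + 21.1·0.03 + 218.9·0.10 + 270·0.17 + 5.1·0.27 = 276.185 sabins.
Volume V = 18 × 15 × 4 = 1080 m³.
Sabine: RT60 = 0.161 × 1080 / 276.185 = 0.630 s.

0.630 s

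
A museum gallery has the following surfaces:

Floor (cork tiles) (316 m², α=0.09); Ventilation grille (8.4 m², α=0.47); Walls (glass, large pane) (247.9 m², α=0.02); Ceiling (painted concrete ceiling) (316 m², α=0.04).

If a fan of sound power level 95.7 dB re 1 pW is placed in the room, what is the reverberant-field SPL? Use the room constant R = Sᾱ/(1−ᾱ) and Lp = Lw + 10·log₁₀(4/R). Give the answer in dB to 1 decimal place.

84.5 dB

Σ(Sᵢαᵢ) = 316·0.09 + 8.4·0.47 + 247.9·0.02 + 316·0.04 = 49.986; total area S = 888.3 m².
ᾱ = 0.0563, so room constant R = A/(1−ᾱ) = 52.968 m².
Lp = Lw + 10 log₁₀(4/R) = 95.7 -11.22 = 84.5 dB.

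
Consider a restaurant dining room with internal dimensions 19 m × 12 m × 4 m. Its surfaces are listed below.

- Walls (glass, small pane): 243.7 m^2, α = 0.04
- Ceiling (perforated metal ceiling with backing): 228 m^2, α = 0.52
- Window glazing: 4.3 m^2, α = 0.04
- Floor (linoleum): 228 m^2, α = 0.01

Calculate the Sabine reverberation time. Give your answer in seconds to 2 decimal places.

1.12 s

Total absorption A = 243.7*0.04 + 228*0.52 + 4.3*0.04 + 228*0.01
  = 9.748 + 118.560 + 0.172 + 2.280 = 130.760 m^2 sabins.
Volume V = 19 × 12 × 4 = 912 m³.
RT60 = 0.161 · V / A = 0.161 × 912 / 130.760 = 1.12 s.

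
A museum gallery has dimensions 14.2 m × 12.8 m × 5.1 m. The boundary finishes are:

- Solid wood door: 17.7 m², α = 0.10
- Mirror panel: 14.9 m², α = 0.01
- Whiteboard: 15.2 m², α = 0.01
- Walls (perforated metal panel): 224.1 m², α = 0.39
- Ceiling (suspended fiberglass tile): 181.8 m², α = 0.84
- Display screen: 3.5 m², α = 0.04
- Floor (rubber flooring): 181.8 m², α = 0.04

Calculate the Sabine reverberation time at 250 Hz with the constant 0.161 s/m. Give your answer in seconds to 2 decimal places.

0.60 s

Equivalent absorption area: A = 17.7·0.10 + 14.9·0.01 + 15.2·0.01 + 224.1·0.39 + 181.8·0.84 + 3.5·0.04 + 181.8·0.04 = 249.594 m².
Room volume: 926.976 m³.
T = 0.161 V/A = 0.161·926.976/249.594 = 0.60 s.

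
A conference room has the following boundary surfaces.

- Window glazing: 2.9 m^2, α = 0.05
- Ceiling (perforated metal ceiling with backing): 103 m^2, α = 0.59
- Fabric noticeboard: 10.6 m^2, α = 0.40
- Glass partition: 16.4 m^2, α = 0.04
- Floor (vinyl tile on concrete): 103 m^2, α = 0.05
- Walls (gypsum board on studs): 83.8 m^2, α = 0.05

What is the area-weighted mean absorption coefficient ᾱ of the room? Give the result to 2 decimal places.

0.24

Total surface area S = 319.7 m^2.
Weighted sum Σ Sα = 75.151.
ᾱ = 75.151 / 319.7 = 0.24.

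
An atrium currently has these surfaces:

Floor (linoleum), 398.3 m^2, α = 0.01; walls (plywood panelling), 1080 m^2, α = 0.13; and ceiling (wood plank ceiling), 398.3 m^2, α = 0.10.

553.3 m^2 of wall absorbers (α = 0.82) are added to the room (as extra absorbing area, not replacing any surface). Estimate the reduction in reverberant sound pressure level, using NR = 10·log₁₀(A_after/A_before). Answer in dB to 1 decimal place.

Equivalent absorption area: A_before = 398.3·0.01 + 1080·0.13 + 398.3·0.10 = 184.213 m^2.
Treatment contributes 553.3·0.82 = 453.706 sabins.
New total A_after = 637.919 sabins.
NR = 10·log₁₀(637.919/184.213) = 5.4 dB.

5.4 dB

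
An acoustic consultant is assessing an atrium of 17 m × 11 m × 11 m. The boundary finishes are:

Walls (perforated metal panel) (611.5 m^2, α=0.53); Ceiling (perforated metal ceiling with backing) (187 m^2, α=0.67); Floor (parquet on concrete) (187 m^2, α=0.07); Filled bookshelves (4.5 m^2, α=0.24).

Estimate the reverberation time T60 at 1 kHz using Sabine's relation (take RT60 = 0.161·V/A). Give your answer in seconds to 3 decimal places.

0.714 seconds

Summing Sᵢαᵢ: 324.095 + 125.290 + 13.090 + 1.080 → A = 463.555 sabins.
Volume V = 17 × 11 × 11 = 2057 m³.
T = 0.161 V/A = 0.161·2057/463.555 = 0.714 s.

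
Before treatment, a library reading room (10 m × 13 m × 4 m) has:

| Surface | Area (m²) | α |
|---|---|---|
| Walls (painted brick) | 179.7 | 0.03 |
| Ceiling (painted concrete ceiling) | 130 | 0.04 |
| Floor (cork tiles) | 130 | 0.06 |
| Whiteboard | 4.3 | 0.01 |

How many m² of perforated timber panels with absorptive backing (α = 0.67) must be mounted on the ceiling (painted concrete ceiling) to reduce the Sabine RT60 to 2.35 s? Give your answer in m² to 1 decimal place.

27.3

A₁ = Σ Sᵢαᵢ = 179.7·0.03 + 130·0.04 + 130·0.06 + 4.3·0.01 = 18.434 sabins.
V = 520 m³. Target absorption A₂ = 0.161 × 520 / 2.35 = 35.626 sabins.
ΔA needed = 35.626 − 18.434 = 17.192 sabins.
Net gain per m²: Δα = 0.67 − 0.04 = 0.63.
Area = ΔA/Δα = 17.192/0.63 = 27.3 m².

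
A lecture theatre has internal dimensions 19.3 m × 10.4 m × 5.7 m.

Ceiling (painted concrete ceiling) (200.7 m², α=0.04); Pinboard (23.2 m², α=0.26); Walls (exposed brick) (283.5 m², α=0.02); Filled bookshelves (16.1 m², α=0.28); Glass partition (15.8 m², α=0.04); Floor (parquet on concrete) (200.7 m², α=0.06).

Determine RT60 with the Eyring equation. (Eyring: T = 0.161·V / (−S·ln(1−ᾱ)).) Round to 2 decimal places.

4.86 sec

S = Σ Sᵢ = 740.0 m².
Σ(Sᵢαᵢ) = 200.7·0.04 + 23.2·0.26 + 283.5·0.02 + 16.1·0.28 + 15.8·0.04 + 200.7·0.06 = 36.912.
Mean coefficient ᾱ = A/S = 0.0499.
Eyring denominator: −S ln(1−ᾱ) = 37.879.
V = 19.3 × 10.4 × 5.7 = 1144.104 m³.
T = 0.161·V/[−S·ln(1−ᾱ)] = 0.161·1144.104/37.879 = 4.86 s.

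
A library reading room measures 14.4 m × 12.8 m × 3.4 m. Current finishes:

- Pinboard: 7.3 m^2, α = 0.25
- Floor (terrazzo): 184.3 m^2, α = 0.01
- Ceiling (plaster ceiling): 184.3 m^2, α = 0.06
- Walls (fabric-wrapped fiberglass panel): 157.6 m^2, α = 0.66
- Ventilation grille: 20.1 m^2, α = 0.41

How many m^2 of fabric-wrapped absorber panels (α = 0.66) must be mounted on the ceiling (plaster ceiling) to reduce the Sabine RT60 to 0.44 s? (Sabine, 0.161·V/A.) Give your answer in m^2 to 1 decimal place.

170.5

Equivalent absorption area: A₁ = 7.3×0.25 + 184.3×0.01 + 184.3×0.06 + 157.6×0.66 + 20.1×0.41 = 126.983 m^2.
V = 626.688 m³. Target absorption A₂ = 0.161 × 626.688 / 0.44 = 229.311 sabins.
Absorption to add: 229.311 − 126.983 = 102.328 sabins.
Each m^2 of panel replacing the ceiling (plaster ceiling) adds (0.66 − 0.06) = 0.60 sabins.
Area = ΔA/Δα = 102.328/0.60 = 170.5 m^2.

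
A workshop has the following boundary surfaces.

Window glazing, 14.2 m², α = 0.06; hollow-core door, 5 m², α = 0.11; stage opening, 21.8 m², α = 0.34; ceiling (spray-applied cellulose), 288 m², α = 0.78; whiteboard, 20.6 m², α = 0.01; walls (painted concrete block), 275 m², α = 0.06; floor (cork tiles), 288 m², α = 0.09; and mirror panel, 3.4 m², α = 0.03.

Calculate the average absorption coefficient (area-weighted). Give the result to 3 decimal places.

S = Σ Sᵢ = 14.2 + 5 + 21.8 + 288 + 20.6 + 275 + 288 + 3.4 = 916.0 m².
Σ(Sᵢαᵢ) = 14.2×0.06 + 5×0.11 + 21.8×0.34 + 288×0.78 + 20.6×0.01 + 275×0.06 + 288×0.09 + 3.4×0.03 = 276.182.
ᾱ = 276.182 / 916.0 = 0.302.

0.302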